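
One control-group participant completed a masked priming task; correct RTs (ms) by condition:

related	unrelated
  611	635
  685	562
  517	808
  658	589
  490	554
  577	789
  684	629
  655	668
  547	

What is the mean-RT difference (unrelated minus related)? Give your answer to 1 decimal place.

M(related) = 5424/9 = 602.667
M(unrelated) = 5234/8 = 654.250
Difference = 654.250 − 602.667 = 51.583 ms

51.6 ms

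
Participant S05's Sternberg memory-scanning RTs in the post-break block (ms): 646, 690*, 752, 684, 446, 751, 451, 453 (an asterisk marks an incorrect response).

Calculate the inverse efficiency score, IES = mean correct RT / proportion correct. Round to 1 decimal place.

682.9 ms

Correct trials (n=7): 646, 752, 684, 446, 751, 451, 453
Mean correct RT = 4183/7 = 597.5714 ms
Proportion correct = 7/8
IES = 597.5714 / (7/8) = 682.939 ms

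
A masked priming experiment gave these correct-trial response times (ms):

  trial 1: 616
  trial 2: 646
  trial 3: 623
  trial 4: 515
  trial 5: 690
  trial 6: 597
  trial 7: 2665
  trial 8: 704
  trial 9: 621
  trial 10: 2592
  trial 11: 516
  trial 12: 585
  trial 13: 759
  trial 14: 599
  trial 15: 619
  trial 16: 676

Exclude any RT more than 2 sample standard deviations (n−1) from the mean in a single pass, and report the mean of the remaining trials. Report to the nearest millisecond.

626 ms

n = 16, ΣRT = 14023, M = 876.438
Σ(x−M)² = 7077797.94; s = √(7077797.94/15) = 686.916
Cutoffs: 876.438 ± 2·686.916 → [-497.4, 2250.3]
Outside: 2592, 2665 → excluded.
Retained (n=14): Σ = 8766, mean = 8766/14 = 626.143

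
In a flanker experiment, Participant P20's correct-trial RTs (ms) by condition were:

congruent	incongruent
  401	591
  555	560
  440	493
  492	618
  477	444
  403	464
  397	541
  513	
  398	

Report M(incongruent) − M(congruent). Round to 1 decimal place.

77.3 ms

M(congruent) = 4076/9 = 452.889
M(incongruent) = 3711/7 = 530.143
Difference = 530.143 − 452.889 = 77.254 ms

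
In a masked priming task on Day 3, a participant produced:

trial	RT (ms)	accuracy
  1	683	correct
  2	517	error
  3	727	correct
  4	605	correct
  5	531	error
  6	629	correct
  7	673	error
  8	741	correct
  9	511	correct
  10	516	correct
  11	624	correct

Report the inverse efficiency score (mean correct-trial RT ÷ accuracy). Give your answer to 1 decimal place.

865.6 ms

Correct trials (n=8): 683, 727, 605, 629, 741, 511, 516, 624
Mean correct RT = 5036/8 = 629.5000 ms
Proportion correct = 8/11
IES = 629.5000 / (8/11) = 865.562 ms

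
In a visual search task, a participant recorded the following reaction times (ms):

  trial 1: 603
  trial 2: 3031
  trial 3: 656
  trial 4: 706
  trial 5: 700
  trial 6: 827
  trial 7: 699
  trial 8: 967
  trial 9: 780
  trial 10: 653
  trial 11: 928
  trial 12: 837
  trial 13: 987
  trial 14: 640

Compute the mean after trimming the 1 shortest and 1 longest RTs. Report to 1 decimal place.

781.7 ms

Sorted: 603, 640, 653, 656, 699, 700, 706, 780, 827, 837, 928, 967, 987, 3031
Drop lowest 1 (603) and highest 1 (3031)
Remaining (n=12): Σ = 9380, mean = 9380/12 = 781.667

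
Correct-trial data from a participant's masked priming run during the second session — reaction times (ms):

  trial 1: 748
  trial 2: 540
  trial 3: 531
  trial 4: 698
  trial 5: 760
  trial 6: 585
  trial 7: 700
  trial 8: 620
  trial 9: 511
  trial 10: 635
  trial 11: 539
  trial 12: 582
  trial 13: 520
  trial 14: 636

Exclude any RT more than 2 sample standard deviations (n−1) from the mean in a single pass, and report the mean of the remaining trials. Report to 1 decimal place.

614.6 ms

n = 14, ΣRT = 8605, M = 614.643
Σ(x−M)² = 93979.21; s = √(93979.21/13) = 85.025
Cutoffs: 614.643 ± 2·85.025 → [444.6, 784.7]
No RTs fall outside the cutoffs; all 14 retained. Mean = 8605/14 = 614.643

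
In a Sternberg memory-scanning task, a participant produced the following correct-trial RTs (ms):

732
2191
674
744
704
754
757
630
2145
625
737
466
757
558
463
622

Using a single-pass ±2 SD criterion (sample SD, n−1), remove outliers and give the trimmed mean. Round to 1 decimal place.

n = 16, ΣRT = 13559, M = 847.438
Σ(x−M)² = 4125433.94; s = √(4125433.94/15) = 524.432
Cutoffs: 847.438 ± 2·524.432 → [-201.4, 1896.3]
Outside: 2145, 2191 → excluded.
Retained (n=14): Σ = 9223, mean = 9223/14 = 658.786

658.8 ms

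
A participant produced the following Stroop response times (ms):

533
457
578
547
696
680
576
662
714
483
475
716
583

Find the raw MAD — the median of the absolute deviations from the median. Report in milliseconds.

95 ms

Sorted: 457, 475, 483, 533, 547, 576, 578, 583, 662, 680, 696, 714, 716 → median = 578
|x − 578|: 45, 121, 0, 31, 118, 102, 2, 84, 136, 95, 103, 138, 5
Sorted deviations: 0, 2, 5, 31, 45, 84, 95, 102, 103, 118, 121, 136, 138 → MAD = 95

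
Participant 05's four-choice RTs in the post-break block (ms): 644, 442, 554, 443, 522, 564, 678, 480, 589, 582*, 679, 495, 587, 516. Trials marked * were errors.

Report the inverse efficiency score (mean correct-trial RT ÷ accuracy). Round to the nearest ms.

Correct trials (n=13): 644, 442, 554, 443, 522, 564, 678, 480, 589, 679, 495, 587, 516
Mean correct RT = 7193/13 = 553.3077 ms
Proportion correct = 13/14
IES = 553.3077 / (13/14) = 595.870 ms

596 ms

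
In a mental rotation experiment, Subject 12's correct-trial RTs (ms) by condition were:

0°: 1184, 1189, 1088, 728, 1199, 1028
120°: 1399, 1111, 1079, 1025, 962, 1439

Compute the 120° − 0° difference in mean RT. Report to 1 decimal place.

99.8 ms

M(0°) = 6416/6 = 1069.333
M(120°) = 7015/6 = 1169.167
Difference = 1169.167 − 1069.333 = 99.833 ms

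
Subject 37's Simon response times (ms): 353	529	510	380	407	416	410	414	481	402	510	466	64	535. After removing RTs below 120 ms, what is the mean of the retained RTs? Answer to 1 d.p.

447.2 ms

Excluded: 64
Retained (n=13): Σ = 5813
Mean = 5813/13 = 447.1538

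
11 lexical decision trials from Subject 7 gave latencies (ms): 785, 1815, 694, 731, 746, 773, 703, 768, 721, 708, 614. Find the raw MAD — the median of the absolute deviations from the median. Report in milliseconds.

Sorted: 614, 694, 703, 708, 721, 731, 746, 768, 773, 785, 1815 → median = 731
|x − 731|: 54, 1084, 37, 0, 15, 42, 28, 37, 10, 23, 117
Sorted deviations: 0, 10, 15, 23, 28, 37, 37, 42, 54, 117, 1084 → MAD = 37

37 ms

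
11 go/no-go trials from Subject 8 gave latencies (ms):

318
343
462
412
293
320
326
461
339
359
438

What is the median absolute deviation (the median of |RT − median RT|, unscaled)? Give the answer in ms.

Sorted: 293, 318, 320, 326, 339, 343, 359, 412, 438, 461, 462 → median = 343
|x − 343|: 25, 0, 119, 69, 50, 23, 17, 118, 4, 16, 95
Sorted deviations: 0, 4, 16, 17, 23, 25, 50, 69, 95, 118, 119 → MAD = 25

25 ms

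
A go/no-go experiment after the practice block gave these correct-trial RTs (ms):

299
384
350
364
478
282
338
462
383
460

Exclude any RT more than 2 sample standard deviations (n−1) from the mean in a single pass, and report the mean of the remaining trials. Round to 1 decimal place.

n = 10, ΣRT = 3800, M = 380.000
Σ(x−M)² = 41838.00; s = √(41838.00/9) = 68.181
Cutoffs: 380.000 ± 2·68.181 → [243.6, 516.4]
No RTs fall outside the cutoffs; all 10 retained. Mean = 3800/10 = 380.000

380.0 ms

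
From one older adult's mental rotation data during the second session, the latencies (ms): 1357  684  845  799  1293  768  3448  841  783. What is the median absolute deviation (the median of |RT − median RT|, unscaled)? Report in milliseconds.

73 ms

Sorted: 684, 768, 783, 799, 841, 845, 1293, 1357, 3448 → median = 841
|x − 841|: 516, 157, 4, 42, 452, 73, 2607, 0, 58
Sorted deviations: 0, 4, 42, 58, 73, 157, 452, 516, 2607 → MAD = 73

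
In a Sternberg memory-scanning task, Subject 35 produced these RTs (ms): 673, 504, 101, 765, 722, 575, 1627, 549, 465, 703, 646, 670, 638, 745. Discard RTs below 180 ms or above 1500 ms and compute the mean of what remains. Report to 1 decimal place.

637.9 ms

Excluded: 101, 1627
Retained (n=12): Σ = 7655
Mean = 7655/12 = 637.9167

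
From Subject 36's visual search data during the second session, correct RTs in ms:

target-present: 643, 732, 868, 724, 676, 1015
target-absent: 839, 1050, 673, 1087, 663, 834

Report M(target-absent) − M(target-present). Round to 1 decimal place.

M(target-present) = 4658/6 = 776.333
M(target-absent) = 5146/6 = 857.667
Difference = 857.667 − 776.333 = 81.333 ms

81.3 ms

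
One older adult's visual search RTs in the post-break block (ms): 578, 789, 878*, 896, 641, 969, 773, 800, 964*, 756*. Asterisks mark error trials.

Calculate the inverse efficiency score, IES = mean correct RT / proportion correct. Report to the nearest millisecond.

1111 ms

Correct trials (n=7): 578, 789, 896, 641, 969, 773, 800
Mean correct RT = 5446/7 = 778.0000 ms
Proportion correct = 7/10
IES = 778.0000 / (7/10) = 1111.429 ms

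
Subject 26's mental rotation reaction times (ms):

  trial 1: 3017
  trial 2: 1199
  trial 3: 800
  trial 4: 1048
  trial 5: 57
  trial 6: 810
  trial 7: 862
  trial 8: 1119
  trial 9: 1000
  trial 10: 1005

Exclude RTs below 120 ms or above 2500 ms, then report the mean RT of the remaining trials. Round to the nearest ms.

980 ms

Excluded: 57, 3017
Retained (n=8): Σ = 7843
Mean = 7843/8 = 980.3750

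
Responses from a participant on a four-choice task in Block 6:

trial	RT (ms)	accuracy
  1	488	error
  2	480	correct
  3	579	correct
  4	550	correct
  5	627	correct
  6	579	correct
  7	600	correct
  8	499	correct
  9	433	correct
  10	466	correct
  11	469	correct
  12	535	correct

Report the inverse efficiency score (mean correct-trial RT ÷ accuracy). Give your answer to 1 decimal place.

576.9 ms

Correct trials (n=11): 480, 579, 550, 627, 579, 600, 499, 433, 466, 469, 535
Mean correct RT = 5817/11 = 528.8182 ms
Proportion correct = 11/12
IES = 528.8182 / (11/12) = 576.893 ms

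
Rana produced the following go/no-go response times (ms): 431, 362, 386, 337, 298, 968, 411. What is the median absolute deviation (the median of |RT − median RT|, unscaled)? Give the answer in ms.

Sorted: 298, 337, 362, 386, 411, 431, 968 → median = 386
|x − 386|: 45, 24, 0, 49, 88, 582, 25
Sorted deviations: 0, 24, 25, 45, 49, 88, 582 → MAD = 45

45 ms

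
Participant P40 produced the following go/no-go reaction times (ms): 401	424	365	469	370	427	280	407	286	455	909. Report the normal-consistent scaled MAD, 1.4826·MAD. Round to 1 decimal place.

Sorted: 280, 286, 365, 370, 401, 407, 424, 427, 455, 469, 909 → median = 407
|x − 407| sorted: 0, 6, 17, 20, 37, 42, 48, 62, 121, 127, 502 → MAD = 42
Robust SD ≈ 1.4826 × 42 = 62.269

62.3 ms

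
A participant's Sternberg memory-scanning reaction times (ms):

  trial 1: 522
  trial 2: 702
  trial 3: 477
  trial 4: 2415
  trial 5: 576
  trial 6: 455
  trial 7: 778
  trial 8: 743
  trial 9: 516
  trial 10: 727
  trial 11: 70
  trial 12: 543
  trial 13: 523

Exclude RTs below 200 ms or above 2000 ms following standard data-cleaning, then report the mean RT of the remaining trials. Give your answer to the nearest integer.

Excluded: 70, 2415
Retained (n=11): Σ = 6562
Mean = 6562/11 = 596.5455

597 ms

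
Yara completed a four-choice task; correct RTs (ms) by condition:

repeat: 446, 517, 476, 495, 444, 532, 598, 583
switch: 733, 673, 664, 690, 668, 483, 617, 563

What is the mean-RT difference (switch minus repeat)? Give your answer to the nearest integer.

M(repeat) = 4091/8 = 511.375
M(switch) = 5091/8 = 636.375
Difference = 636.375 − 511.375 = 125.000 ms

125 ms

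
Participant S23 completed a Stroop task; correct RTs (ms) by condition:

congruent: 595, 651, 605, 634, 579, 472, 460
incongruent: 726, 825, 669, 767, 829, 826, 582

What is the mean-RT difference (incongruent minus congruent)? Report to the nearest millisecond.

M(congruent) = 3996/7 = 570.857
M(incongruent) = 5224/7 = 746.286
Difference = 746.286 − 570.857 = 175.429 ms

175 ms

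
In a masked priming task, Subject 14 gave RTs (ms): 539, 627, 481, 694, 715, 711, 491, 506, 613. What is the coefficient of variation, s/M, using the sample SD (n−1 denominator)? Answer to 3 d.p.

n = 9, Σ = 5377, M = 597.4444
Σ(x−M)² = 73820.222; s = √(73820.222/8) = 96.0600
CV = 96.0600 / 597.4444 = 0.16078

0.161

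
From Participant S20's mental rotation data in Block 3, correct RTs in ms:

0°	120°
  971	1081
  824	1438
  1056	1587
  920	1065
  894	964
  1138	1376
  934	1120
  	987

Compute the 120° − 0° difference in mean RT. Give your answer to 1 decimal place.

239.8 ms

M(0°) = 6737/7 = 962.429
M(120°) = 9618/8 = 1202.250
Difference = 1202.250 − 962.429 = 239.821 ms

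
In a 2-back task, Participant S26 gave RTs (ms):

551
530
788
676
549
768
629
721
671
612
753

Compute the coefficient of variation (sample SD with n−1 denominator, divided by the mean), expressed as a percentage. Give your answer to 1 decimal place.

14.0%

n = 11, Σ = 7248, M = 658.9091
Σ(x−M)² = 85148.909; s = √(85148.909/10) = 92.2762
CV = 92.2762 / 658.9091 = 0.14004 = 14.004%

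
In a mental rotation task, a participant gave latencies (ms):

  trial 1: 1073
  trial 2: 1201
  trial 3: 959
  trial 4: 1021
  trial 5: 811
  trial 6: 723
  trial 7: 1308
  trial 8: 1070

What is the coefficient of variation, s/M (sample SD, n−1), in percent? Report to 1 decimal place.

n = 8, Σ = 8166, M = 1020.7500
Σ(x−M)² = 256621.500; s = √(256621.500/7) = 191.4686
CV = 191.4686 / 1020.7500 = 0.18758 = 18.758%

18.8%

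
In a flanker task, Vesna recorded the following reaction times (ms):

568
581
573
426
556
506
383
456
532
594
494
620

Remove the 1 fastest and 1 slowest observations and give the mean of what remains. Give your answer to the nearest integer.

Sorted: 383, 426, 456, 494, 506, 532, 556, 568, 573, 581, 594, 620
Drop lowest 1 (383) and highest 1 (620)
Remaining (n=10): Σ = 5286, mean = 5286/10 = 528.600

529 ms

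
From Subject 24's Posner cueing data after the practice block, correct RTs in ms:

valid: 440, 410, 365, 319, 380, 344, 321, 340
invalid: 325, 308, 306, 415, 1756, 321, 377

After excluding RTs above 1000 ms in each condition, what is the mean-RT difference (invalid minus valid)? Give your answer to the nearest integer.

-23 ms

invalid: exclude 1756
M(valid) = 2919/8 = 364.875
M(invalid) = 2052/6 = 342.000
Difference = 342.000 − 364.875 = -22.875 ms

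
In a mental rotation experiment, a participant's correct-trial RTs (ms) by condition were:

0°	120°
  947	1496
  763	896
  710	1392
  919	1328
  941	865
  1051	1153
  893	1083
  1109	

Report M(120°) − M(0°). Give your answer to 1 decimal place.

256.7 ms

M(0°) = 7333/8 = 916.625
M(120°) = 8213/7 = 1173.286
Difference = 1173.286 − 916.625 = 256.661 ms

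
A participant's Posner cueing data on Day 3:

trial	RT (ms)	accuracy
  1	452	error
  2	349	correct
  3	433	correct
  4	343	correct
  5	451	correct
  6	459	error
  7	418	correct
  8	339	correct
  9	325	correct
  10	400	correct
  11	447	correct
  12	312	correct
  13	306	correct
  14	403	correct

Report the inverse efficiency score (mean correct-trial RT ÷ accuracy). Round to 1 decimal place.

440.0 ms

Correct trials (n=12): 349, 433, 343, 451, 418, 339, 325, 400, 447, 312, 306, 403
Mean correct RT = 4526/12 = 377.1667 ms
Proportion correct = 12/14
IES = 377.1667 / (12/14) = 440.028 ms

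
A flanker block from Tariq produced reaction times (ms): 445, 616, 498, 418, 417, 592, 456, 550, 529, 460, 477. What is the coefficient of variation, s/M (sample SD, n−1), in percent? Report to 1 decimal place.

13.6%

n = 11, Σ = 5458, M = 496.1818
Σ(x−M)² = 45807.636; s = √(45807.636/10) = 67.6813
CV = 67.6813 / 496.1818 = 0.13640 = 13.640%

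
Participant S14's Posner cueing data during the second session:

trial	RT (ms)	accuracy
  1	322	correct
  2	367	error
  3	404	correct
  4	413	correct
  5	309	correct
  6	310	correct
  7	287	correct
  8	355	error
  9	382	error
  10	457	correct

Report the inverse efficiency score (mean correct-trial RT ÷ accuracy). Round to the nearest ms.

Correct trials (n=7): 322, 404, 413, 309, 310, 287, 457
Mean correct RT = 2502/7 = 357.4286 ms
Proportion correct = 7/10
IES = 357.4286 / (7/10) = 510.612 ms

511 ms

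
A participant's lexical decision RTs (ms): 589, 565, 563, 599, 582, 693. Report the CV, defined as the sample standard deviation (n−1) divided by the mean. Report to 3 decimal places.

n = 6, Σ = 3591, M = 598.5000
Σ(x−M)² = 11675.500; s = √(11675.500/5) = 48.3229
CV = 48.3229 / 598.5000 = 0.08074

0.081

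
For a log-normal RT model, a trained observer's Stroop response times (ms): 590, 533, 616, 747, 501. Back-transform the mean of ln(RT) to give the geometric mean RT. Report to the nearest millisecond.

592 ms

ln(RT): 6.3801, 6.2785, 6.4232, 6.6161, 6.2166
Mean ln(RT) = 31.9146/5 = 6.38291
Geometric mean = exp(6.38291) = 591.65 ms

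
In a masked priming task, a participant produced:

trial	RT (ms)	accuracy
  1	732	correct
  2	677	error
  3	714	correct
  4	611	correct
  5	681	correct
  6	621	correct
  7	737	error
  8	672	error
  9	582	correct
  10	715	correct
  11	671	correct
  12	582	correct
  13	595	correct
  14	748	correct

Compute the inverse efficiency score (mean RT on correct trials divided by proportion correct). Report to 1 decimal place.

Correct trials (n=11): 732, 714, 611, 681, 621, 582, 715, 671, 582, 595, 748
Mean correct RT = 7252/11 = 659.2727 ms
Proportion correct = 11/14
IES = 659.2727 / (11/14) = 839.074 ms

839.1 ms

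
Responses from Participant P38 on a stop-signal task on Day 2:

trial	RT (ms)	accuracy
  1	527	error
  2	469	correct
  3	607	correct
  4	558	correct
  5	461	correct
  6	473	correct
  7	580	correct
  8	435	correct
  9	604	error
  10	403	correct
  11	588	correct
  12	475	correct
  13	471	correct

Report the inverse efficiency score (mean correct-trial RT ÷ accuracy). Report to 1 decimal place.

593.1 ms

Correct trials (n=11): 469, 607, 558, 461, 473, 580, 435, 403, 588, 475, 471
Mean correct RT = 5520/11 = 501.8182 ms
Proportion correct = 11/13
IES = 501.8182 / (11/13) = 593.058 ms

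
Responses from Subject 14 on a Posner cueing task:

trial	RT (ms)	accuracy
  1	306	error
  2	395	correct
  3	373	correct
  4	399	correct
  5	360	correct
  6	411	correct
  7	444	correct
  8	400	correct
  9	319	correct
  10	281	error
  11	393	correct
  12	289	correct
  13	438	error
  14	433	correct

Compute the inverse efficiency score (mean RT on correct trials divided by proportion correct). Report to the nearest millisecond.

Correct trials (n=11): 395, 373, 399, 360, 411, 444, 400, 319, 393, 289, 433
Mean correct RT = 4216/11 = 383.2727 ms
Proportion correct = 11/14
IES = 383.2727 / (11/14) = 487.802 ms

488 ms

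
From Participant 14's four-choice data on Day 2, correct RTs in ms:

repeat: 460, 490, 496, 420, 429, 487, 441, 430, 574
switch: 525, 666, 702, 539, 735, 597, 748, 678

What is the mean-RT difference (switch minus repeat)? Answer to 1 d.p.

M(repeat) = 4227/9 = 469.667
M(switch) = 5190/8 = 648.750
Difference = 648.750 − 469.667 = 179.083 ms

179.1 ms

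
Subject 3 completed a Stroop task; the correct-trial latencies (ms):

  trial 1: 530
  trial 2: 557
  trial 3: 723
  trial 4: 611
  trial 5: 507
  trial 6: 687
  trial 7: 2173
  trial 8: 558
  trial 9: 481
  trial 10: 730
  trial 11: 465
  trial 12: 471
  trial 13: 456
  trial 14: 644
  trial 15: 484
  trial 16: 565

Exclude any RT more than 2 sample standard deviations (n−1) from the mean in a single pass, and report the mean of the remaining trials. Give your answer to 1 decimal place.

564.6 ms

n = 16, ΣRT = 10642, M = 665.125
Σ(x−M)² = 2549729.75; s = √(2549729.75/15) = 412.289
Cutoffs: 665.125 ± 2·412.289 → [-159.5, 1489.7]
Outside: 2173 → excluded.
Retained (n=15): Σ = 8469, mean = 8469/15 = 564.600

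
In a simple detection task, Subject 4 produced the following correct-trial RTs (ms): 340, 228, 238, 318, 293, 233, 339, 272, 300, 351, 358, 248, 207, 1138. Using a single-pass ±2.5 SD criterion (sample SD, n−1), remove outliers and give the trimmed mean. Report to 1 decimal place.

n = 14, ΣRT = 4863, M = 347.357
Σ(x−M)² = 705959.21; s = √(705959.21/13) = 233.033
Cutoffs: 347.357 ± 2.5·233.033 → [-235.2, 929.9]
Outside: 1138 → excluded.
Retained (n=13): Σ = 3725, mean = 3725/13 = 286.538

286.5 ms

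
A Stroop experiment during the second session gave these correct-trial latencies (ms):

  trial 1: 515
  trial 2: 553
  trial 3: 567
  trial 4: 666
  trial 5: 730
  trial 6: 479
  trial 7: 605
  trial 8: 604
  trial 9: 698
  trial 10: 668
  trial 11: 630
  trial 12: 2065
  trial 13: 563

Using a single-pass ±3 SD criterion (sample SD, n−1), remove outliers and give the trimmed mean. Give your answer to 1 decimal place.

n = 13, ΣRT = 9343, M = 718.692
Σ(x−M)² = 2026040.77; s = √(2026040.77/12) = 410.897
Cutoffs: 718.692 ± 3·410.897 → [-514.0, 1951.4]
Outside: 2065 → excluded.
Retained (n=12): Σ = 7278, mean = 7278/12 = 606.500

606.5 ms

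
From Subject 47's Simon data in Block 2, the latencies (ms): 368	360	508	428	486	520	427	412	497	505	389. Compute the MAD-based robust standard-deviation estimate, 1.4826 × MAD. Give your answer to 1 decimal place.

89.0 ms

Sorted: 360, 368, 389, 412, 427, 428, 486, 497, 505, 508, 520 → median = 428
|x − 428| sorted: 0, 1, 16, 39, 58, 60, 68, 69, 77, 80, 92 → MAD = 60
Robust SD ≈ 1.4826 × 60 = 88.956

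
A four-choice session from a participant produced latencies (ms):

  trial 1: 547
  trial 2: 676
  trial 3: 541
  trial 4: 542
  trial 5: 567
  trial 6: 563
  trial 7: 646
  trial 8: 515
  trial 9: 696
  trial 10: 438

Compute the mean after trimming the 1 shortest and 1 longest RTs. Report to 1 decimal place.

574.6 ms

Sorted: 438, 515, 541, 542, 547, 563, 567, 646, 676, 696
Drop lowest 1 (438) and highest 1 (696)
Remaining (n=8): Σ = 4597, mean = 4597/8 = 574.625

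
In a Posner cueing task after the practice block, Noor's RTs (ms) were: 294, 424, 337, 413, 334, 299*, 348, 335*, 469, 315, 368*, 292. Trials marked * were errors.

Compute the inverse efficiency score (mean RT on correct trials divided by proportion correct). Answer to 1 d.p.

Correct trials (n=9): 294, 424, 337, 413, 334, 348, 469, 315, 292
Mean correct RT = 3226/9 = 358.4444 ms
Proportion correct = 9/12
IES = 358.4444 / (9/12) = 477.926 ms

477.9 ms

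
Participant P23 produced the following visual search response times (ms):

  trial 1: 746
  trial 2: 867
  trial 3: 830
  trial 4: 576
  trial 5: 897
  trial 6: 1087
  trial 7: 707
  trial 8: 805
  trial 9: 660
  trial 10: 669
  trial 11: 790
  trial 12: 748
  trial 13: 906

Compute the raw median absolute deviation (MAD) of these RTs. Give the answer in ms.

83 ms

Sorted: 576, 660, 669, 707, 746, 748, 790, 805, 830, 867, 897, 906, 1087 → median = 790
|x − 790|: 44, 77, 40, 214, 107, 297, 83, 15, 130, 121, 0, 42, 116
Sorted deviations: 0, 15, 40, 42, 44, 77, 83, 107, 116, 121, 130, 214, 297 → MAD = 83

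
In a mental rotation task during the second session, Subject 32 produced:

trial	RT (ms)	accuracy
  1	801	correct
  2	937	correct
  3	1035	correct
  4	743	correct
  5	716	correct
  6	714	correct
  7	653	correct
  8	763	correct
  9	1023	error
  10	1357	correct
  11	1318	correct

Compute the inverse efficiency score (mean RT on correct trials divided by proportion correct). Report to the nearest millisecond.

Correct trials (n=10): 801, 937, 1035, 743, 716, 714, 653, 763, 1357, 1318
Mean correct RT = 9037/10 = 903.7000 ms
Proportion correct = 10/11
IES = 903.7000 / (10/11) = 994.070 ms

994 ms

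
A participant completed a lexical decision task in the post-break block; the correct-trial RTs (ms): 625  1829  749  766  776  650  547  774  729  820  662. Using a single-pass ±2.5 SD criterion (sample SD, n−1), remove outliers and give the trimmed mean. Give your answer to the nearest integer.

710 ms

n = 11, ΣRT = 8927, M = 811.545
Σ(x−M)² = 1204002.73; s = √(1204002.73/10) = 346.987
Cutoffs: 811.545 ± 2.5·346.987 → [-55.9, 1679.0]
Outside: 1829 → excluded.
Retained (n=10): Σ = 7098, mean = 7098/10 = 709.800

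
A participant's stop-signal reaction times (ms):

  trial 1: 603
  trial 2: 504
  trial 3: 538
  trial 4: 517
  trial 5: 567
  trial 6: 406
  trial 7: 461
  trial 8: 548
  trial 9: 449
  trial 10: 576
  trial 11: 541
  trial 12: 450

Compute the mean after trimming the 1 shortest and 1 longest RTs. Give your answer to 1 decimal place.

515.1 ms

Sorted: 406, 449, 450, 461, 504, 517, 538, 541, 548, 567, 576, 603
Drop lowest 1 (406) and highest 1 (603)
Remaining (n=10): Σ = 5151, mean = 5151/10 = 515.100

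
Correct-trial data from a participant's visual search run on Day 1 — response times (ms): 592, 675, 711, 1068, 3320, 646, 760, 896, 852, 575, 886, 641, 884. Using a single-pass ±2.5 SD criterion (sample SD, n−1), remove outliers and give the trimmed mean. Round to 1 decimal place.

n = 13, ΣRT = 12506, M = 962.000
Σ(x−M)² = 6275456.00; s = √(6275456.00/12) = 723.156
Cutoffs: 962.000 ± 2.5·723.156 → [-845.9, 2769.9]
Outside: 3320 → excluded.
Retained (n=12): Σ = 9186, mean = 9186/12 = 765.500

765.5 ms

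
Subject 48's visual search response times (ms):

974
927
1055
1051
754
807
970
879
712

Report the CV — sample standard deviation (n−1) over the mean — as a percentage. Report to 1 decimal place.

13.8%

n = 9, Σ = 8129, M = 903.2222
Σ(x−M)² = 123587.556; s = √(123587.556/8) = 124.2918
CV = 124.2918 / 903.2222 = 0.13761 = 13.761%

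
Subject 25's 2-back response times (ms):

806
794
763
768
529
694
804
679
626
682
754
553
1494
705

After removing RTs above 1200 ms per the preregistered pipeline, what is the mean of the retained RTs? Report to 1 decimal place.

Excluded: 1494
Retained (n=13): Σ = 9157
Mean = 9157/13 = 704.3846

704.4 ms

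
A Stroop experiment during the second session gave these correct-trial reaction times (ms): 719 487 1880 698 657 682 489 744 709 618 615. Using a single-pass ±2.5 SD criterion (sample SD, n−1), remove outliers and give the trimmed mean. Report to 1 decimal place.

641.8 ms

n = 11, ΣRT = 8298, M = 754.364
Σ(x−M)² = 1468284.55; s = √(1468284.55/10) = 383.182
Cutoffs: 754.364 ± 2.5·383.182 → [-203.6, 1712.3]
Outside: 1880 → excluded.
Retained (n=10): Σ = 6418, mean = 6418/10 = 641.800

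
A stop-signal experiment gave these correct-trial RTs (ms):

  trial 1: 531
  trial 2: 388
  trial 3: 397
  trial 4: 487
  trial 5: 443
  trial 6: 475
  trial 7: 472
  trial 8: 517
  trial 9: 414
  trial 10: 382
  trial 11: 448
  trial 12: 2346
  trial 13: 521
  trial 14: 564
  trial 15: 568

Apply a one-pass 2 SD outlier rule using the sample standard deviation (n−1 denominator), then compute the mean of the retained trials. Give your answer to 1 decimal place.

n = 15, ΣRT = 8953, M = 596.867
Σ(x−M)² = 3329383.73; s = √(3329383.73/14) = 487.661
Cutoffs: 596.867 ± 2·487.661 → [-378.5, 1572.2]
Outside: 2346 → excluded.
Retained (n=14): Σ = 6607, mean = 6607/14 = 471.929

471.9 ms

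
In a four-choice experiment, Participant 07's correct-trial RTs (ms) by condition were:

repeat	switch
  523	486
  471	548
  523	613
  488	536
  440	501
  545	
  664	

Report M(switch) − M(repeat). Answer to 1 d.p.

M(repeat) = 3654/7 = 522.000
M(switch) = 2684/5 = 536.800
Difference = 536.800 − 522.000 = 14.800 ms

14.8 ms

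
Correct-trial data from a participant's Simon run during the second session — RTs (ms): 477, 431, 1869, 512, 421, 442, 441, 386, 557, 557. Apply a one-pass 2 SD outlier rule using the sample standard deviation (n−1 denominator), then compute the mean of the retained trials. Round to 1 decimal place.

n = 10, ΣRT = 6093, M = 609.300
Σ(x−M)² = 1792710.10; s = √(1792710.10/9) = 446.307
Cutoffs: 609.300 ± 2·446.307 → [-283.3, 1501.9]
Outside: 1869 → excluded.
Retained (n=9): Σ = 4224, mean = 4224/9 = 469.333

469.3 ms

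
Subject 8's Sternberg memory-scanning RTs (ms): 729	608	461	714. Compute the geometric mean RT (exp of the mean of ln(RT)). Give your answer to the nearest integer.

ln(RT): 6.5917, 6.4102, 6.1334, 6.5709
Mean ln(RT) = 25.7061/4 = 6.42653
Geometric mean = exp(6.42653) = 618.03 ms

618 ms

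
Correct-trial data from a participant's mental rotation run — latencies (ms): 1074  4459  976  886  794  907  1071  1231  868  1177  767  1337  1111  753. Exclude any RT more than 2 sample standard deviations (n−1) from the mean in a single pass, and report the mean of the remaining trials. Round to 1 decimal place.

n = 14, ΣRT = 17411, M = 1243.643
Σ(x−M)² = 11552091.21; s = √(11552091.21/13) = 942.668
Cutoffs: 1243.643 ± 2·942.668 → [-641.7, 3129.0]
Outside: 4459 → excluded.
Retained (n=13): Σ = 12952, mean = 12952/13 = 996.308

996.3 ms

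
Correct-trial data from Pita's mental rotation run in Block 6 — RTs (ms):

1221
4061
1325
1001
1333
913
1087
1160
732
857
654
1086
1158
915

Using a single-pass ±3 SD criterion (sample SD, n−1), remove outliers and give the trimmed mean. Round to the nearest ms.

1034 ms

n = 14, ΣRT = 17503, M = 1250.214
Σ(x−M)² = 9050888.36; s = √(9050888.36/13) = 834.399
Cutoffs: 1250.214 ± 3·834.399 → [-1253.0, 3753.4]
Outside: 4061 → excluded.
Retained (n=13): Σ = 13442, mean = 13442/13 = 1034.000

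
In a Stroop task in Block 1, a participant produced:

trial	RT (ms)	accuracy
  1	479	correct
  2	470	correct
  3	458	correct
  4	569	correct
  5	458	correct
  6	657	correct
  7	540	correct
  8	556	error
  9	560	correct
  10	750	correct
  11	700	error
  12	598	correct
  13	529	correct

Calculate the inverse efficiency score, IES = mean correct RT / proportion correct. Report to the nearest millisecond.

Correct trials (n=11): 479, 470, 458, 569, 458, 657, 540, 560, 750, 598, 529
Mean correct RT = 6068/11 = 551.6364 ms
Proportion correct = 11/13
IES = 551.6364 / (11/13) = 651.934 ms

652 ms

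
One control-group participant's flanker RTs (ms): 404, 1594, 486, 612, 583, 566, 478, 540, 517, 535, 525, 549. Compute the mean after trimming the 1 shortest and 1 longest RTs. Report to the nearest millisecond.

539 ms

Sorted: 404, 478, 486, 517, 525, 535, 540, 549, 566, 583, 612, 1594
Drop lowest 1 (404) and highest 1 (1594)
Remaining (n=10): Σ = 5391, mean = 5391/10 = 539.100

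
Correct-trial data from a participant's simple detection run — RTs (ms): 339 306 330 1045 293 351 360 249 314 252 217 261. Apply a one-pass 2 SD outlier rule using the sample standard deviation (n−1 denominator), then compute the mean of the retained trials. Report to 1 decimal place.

n = 12, ΣRT = 4317, M = 359.750
Σ(x−M)² = 534402.25; s = √(534402.25/11) = 220.413
Cutoffs: 359.750 ± 2·220.413 → [-81.1, 800.6]
Outside: 1045 → excluded.
Retained (n=11): Σ = 3272, mean = 3272/11 = 297.455

297.5 ms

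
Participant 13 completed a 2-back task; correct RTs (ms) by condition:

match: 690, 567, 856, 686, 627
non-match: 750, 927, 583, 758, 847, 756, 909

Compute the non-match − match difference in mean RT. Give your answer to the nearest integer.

105 ms

M(match) = 3426/5 = 685.200
M(non-match) = 5530/7 = 790.000
Difference = 790.000 − 685.200 = 104.800 ms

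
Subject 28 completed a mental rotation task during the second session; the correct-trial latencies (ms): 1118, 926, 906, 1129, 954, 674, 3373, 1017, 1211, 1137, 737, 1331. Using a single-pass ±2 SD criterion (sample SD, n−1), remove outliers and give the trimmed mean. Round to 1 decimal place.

1012.7 ms

n = 12, ΣRT = 14513, M = 1209.417
Σ(x−M)² = 5500442.92; s = √(5500442.92/11) = 707.135
Cutoffs: 1209.417 ± 2·707.135 → [-204.9, 2623.7]
Outside: 3373 → excluded.
Retained (n=11): Σ = 11140, mean = 11140/11 = 1012.727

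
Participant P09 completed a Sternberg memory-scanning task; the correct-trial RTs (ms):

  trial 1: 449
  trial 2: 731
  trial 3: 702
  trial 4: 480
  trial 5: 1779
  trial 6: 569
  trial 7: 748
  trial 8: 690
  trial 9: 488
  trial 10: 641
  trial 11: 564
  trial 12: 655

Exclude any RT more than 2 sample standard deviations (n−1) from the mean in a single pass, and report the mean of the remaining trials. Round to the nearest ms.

611 ms

n = 12, ΣRT = 8496, M = 708.000
Σ(x−M)² = 1364350.00; s = √(1364350.00/11) = 352.182
Cutoffs: 708.000 ± 2·352.182 → [3.6, 1412.4]
Outside: 1779 → excluded.
Retained (n=11): Σ = 6717, mean = 6717/11 = 610.636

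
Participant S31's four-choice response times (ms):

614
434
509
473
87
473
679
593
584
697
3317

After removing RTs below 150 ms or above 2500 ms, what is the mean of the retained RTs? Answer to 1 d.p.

Excluded: 87, 3317
Retained (n=9): Σ = 5056
Mean = 5056/9 = 561.7778

561.8 ms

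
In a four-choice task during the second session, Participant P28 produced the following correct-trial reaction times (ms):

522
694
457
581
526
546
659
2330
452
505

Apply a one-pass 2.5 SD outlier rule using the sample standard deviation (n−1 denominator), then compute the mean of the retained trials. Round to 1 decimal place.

n = 10, ΣRT = 7272, M = 727.200
Σ(x−M)² = 2909633.60; s = √(2909633.60/9) = 568.588
Cutoffs: 727.200 ± 2.5·568.588 → [-694.3, 2148.7]
Outside: 2330 → excluded.
Retained (n=9): Σ = 4942, mean = 4942/9 = 549.111

549.1 ms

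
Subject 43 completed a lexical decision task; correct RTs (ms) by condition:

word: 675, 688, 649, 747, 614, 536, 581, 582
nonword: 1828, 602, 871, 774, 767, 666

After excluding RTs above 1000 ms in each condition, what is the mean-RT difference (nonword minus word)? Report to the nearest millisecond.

102 ms

nonword: exclude 1828
M(word) = 5072/8 = 634.000
M(nonword) = 3680/5 = 736.000
Difference = 736.000 − 634.000 = 102.000 ms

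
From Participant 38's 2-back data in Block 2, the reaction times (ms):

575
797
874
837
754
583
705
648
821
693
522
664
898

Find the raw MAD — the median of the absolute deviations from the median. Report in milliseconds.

Sorted: 522, 575, 583, 648, 664, 693, 705, 754, 797, 821, 837, 874, 898 → median = 705
|x − 705|: 130, 92, 169, 132, 49, 122, 0, 57, 116, 12, 183, 41, 193
Sorted deviations: 0, 12, 41, 49, 57, 92, 116, 122, 130, 132, 169, 183, 193 → MAD = 116

116 ms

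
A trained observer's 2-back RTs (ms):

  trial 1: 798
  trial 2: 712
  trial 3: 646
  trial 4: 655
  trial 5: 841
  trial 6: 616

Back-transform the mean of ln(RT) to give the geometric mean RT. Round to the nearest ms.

ln(RT): 6.6821, 6.5681, 6.4708, 6.4846, 6.7346, 6.4232
Mean ln(RT) = 39.3635/6 = 6.56058
Geometric mean = exp(6.56058) = 706.68 ms

707 ms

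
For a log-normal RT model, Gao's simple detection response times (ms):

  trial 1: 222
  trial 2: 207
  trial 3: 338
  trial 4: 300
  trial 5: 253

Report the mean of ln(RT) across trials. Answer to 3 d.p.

ln(RT): 5.4027, 5.3327, 5.8230, 5.7038, 5.5334
Σ ln(RT) = 27.7956
Mean = 27.7956/5 = 5.55912

5.559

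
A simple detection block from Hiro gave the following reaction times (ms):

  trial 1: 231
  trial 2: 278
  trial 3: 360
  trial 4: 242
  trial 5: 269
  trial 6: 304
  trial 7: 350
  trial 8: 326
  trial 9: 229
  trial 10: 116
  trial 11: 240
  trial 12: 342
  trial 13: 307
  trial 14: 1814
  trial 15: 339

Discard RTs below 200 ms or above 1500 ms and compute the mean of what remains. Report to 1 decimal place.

Excluded: 116, 1814
Retained (n=13): Σ = 3817
Mean = 3817/13 = 293.6154

293.6 ms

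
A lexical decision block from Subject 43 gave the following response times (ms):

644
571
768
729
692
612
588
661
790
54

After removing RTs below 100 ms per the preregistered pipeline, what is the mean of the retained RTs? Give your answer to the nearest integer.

Excluded: 54
Retained (n=9): Σ = 6055
Mean = 6055/9 = 672.7778

673 ms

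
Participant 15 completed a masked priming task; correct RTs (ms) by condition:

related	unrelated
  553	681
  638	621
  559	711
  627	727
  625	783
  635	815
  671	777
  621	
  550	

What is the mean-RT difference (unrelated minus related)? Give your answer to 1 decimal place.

M(related) = 5479/9 = 608.778
M(unrelated) = 5115/7 = 730.714
Difference = 730.714 − 608.778 = 121.937 ms

121.9 ms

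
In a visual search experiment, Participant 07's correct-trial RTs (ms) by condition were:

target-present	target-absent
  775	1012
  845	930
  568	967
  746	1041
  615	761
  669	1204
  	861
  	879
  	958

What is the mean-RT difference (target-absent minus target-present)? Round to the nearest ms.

M(target-present) = 4218/6 = 703.000
M(target-absent) = 8613/9 = 957.000
Difference = 957.000 − 703.000 = 254.000 ms

254 ms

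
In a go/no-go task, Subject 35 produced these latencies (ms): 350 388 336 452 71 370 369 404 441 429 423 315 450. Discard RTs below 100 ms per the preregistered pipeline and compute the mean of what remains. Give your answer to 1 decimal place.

Excluded: 71
Retained (n=12): Σ = 4727
Mean = 4727/12 = 393.9167

393.9 ms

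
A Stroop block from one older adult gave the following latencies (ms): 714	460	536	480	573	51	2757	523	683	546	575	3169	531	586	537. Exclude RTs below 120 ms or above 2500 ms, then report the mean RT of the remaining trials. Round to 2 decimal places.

562.00 ms

Excluded: 51, 2757, 3169
Retained (n=12): Σ = 6744
Mean = 6744/12 = 562.0000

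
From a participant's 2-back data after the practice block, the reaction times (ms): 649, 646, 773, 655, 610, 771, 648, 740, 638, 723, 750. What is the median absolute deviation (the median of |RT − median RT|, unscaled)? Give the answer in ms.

45 ms

Sorted: 610, 638, 646, 648, 649, 655, 723, 740, 750, 771, 773 → median = 655
|x − 655|: 6, 9, 118, 0, 45, 116, 7, 85, 17, 68, 95
Sorted deviations: 0, 6, 7, 9, 17, 45, 68, 85, 95, 116, 118 → MAD = 45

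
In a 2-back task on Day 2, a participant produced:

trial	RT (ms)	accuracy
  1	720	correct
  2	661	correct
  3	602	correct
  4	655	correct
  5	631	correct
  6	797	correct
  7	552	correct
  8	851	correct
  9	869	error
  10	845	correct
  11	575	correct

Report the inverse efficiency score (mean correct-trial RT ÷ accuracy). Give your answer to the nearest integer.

758 ms

Correct trials (n=10): 720, 661, 602, 655, 631, 797, 552, 851, 845, 575
Mean correct RT = 6889/10 = 688.9000 ms
Proportion correct = 10/11
IES = 688.9000 / (10/11) = 757.790 ms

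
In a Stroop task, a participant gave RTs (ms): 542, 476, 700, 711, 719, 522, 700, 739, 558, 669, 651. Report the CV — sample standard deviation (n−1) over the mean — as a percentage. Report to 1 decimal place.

14.6%

n = 11, Σ = 6987, M = 635.1818
Σ(x−M)² = 86137.636; s = √(86137.636/10) = 92.8104
CV = 92.8104 / 635.1818 = 0.14612 = 14.612%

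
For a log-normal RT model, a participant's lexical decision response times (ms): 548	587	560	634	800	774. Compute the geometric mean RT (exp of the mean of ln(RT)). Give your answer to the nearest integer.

643 ms

ln(RT): 6.3063, 6.3750, 6.3279, 6.4520, 6.6846, 6.6516
Mean ln(RT) = 38.7975/6 = 6.46624
Geometric mean = exp(6.46624) = 643.06 ms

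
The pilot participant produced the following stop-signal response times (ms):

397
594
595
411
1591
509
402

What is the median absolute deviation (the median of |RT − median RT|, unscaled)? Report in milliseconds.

Sorted: 397, 402, 411, 509, 594, 595, 1591 → median = 509
|x − 509|: 112, 85, 86, 98, 1082, 0, 107
Sorted deviations: 0, 85, 86, 98, 107, 112, 1082 → MAD = 98

98 ms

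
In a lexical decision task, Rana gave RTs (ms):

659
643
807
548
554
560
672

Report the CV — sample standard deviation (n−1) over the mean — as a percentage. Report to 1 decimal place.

n = 7, Σ = 4443, M = 634.7143
Σ(x−M)² = 51347.429; s = √(51347.429/6) = 92.5089
CV = 92.5089 / 634.7143 = 0.14575 = 14.575%

14.6%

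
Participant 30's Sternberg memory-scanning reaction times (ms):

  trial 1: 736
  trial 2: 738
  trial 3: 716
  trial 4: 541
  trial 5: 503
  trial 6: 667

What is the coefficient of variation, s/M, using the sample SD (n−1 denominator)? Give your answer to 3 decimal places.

n = 6, Σ = 3901, M = 650.1667
Σ(x−M)² = 53274.833; s = √(53274.833/5) = 103.2229
CV = 103.2229 / 650.1667 = 0.15876

0.159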